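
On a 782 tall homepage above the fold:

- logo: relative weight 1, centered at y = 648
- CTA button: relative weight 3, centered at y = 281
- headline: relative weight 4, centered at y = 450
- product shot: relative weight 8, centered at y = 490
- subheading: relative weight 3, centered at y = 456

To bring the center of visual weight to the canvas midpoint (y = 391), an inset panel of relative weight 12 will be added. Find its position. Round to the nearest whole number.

y ≈ 295

After adding the inset panel, total weight = 1 + 3 + 4 + 8 + 3 + 12 = 31.
y: need Σw·y = 31·391 = 12121. Existing = 1·648 + 3·281 + 4·450 + 8·490 + 3·456 = 8579. Remainder 3542 / 12 ≈ 295.17.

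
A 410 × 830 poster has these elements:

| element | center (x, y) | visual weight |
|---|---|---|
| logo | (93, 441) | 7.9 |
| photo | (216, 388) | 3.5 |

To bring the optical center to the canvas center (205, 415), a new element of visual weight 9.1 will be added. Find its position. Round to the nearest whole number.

New total weight: (7.9 + 3.5) + 9.1 = 20.5.
x: target moment 20.5×205 = 4202.5; current 7.9·93 + 3.5·216 = 1490.7; the new element supplies 2711.8, so x = 2711.8/9.1 ≈ 298.00.
y: target moment 20.5×415 = 8507.5; current 7.9·441 + 3.5·388 = 4841.9; the new element supplies 3665.6, so y = 3665.6/9.1 ≈ 402.81.

(298, 403)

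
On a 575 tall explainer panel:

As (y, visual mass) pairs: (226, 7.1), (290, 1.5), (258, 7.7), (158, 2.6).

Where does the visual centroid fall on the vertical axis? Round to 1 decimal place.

y ≈ 234.8

Total weight = 7.1 + 1.5 + 7.7 + 2.6 = 18.9.
Σw·y = 7.1·226 + 1.5·290 + 7.7·258 + 2.6·158 = 4437.0, so ȳ = 4437.0/18.9 ≈ 234.76.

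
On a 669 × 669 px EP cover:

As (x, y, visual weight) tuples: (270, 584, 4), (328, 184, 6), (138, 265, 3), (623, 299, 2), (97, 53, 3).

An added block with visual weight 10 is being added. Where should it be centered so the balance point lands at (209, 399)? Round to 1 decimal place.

With the added block, Σw becomes 4 + 6 + 3 + 2 + 3 + 10 = 28.
Along x: (4999 + 10·x) / 28 = 209 (existing moment 4·270 + 6·328 + 3·138 + 2·623 + 3·97 = 4999) ⇒ x = (5852 − 4999) / 10 ≈ 85.30.
Along y: (4992 + 10·y) / 28 = 399 (existing moment 4·584 + 6·184 + 3·265 + 2·299 + 3·53 = 4992) ⇒ y = (11172 − 4992) / 10 ≈ 618.00.

(85.3, 618.0)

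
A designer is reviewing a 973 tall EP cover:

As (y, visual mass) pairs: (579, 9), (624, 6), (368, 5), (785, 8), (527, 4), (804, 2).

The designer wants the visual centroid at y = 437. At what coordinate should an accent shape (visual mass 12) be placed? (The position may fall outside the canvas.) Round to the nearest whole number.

y ≈ -57

New total weight: (9 + 6 + 5 + 8 + 4 + 2) + 12 = 46.
Along y: (20791 + 12·y) / 46 = 437 (existing moment 9·579 + 6·624 + 5·368 + 8·785 + 4·527 + 2·804 = 20791) ⇒ y = (20102 − 20791) / 12 ≈ -57.42.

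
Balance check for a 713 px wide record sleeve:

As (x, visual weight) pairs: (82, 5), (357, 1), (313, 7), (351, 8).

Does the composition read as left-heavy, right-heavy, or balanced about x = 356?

Weights sum to 5 + 1 + 7 + 8 = 21.
x: (5·82 + 1·357 + 7·313 + 8·351) / 21 = 5766 / 21 ≈ 274.57
274.6 vs midline 356 → left-heavy.

left-heavy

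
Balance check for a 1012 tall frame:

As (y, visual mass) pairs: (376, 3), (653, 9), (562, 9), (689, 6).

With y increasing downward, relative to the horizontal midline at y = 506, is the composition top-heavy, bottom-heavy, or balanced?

Weights sum to 3 + 9 + 9 + 6 = 27.
y: (3·376 + 9·653 + 9·562 + 6·689) / 27 = 16197 / 27 ≈ 599.89
599.9 lies below (larger y than) the midline 506, so the layout is bottom-heavy.

bottom-heavy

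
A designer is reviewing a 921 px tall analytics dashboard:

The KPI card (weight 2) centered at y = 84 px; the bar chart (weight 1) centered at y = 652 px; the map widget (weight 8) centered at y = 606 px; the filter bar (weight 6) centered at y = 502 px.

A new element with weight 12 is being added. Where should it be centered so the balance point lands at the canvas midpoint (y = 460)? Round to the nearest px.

y ≈ 388

New total weight: (2 + 1 + 8 + 6) + 12 = 29.
y: need Σw·y = 29·460 = 13340. Existing = 2·84 + 1·652 + 8·606 + 6·502 = 8680. Remainder 4660 / 12 ≈ 388.33.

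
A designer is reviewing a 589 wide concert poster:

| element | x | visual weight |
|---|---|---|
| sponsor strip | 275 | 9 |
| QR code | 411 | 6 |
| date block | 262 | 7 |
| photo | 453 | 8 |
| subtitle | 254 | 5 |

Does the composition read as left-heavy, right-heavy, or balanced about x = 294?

Weights sum to 9 + 6 + 7 + 8 + 5 = 35.
x-moment: 9·275 + 6·411 + 7·262 + 8·453 + 5·254 = 11669; centroid 11669/35 ≈ 333.40.
333.4 vs midline 294 → right-heavy.

right-heavy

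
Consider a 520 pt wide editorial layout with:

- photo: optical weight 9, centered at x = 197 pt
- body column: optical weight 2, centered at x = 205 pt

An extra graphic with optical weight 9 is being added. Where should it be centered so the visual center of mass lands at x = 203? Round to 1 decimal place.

x ≈ 208.6

With the extra graphic, Σw becomes 9 + 2 + 9 = 20.
x: need Σw·x = 20·203 = 4060. Existing = 9·197 + 2·205 = 2183. Remainder 1877 / 9 ≈ 208.56.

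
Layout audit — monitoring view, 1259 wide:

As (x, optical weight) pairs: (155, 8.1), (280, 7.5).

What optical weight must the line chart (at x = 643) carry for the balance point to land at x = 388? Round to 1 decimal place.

Fixed elements: Σw = 8.1 + 7.5 = 15.6, Σw·x = 8.1·155 + 7.5·280 = 3355.5.
Set Σw·x/Σw = 388: (3355.5 + 643w) = 388·(15.6 + w).
So w = (388·15.6 − 3355.5)/(643 − 388) = 2697.3/255 ≈ 10.58.

w ≈ 10.6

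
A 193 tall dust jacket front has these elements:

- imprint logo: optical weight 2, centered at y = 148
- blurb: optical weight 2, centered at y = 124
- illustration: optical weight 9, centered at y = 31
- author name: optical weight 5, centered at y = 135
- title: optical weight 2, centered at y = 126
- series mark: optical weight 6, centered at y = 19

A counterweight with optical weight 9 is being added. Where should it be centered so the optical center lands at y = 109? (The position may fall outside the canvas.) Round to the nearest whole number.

y ≈ 217

With the counterweight, Σw becomes 2 + 2 + 9 + 5 + 2 + 6 + 9 = 35.
Along y: (1864 + 9·y) / 35 = 109 (existing moment 2·148 + 2·124 + 9·31 + 5·135 + 2·126 + 6·19 = 1864) ⇒ y = (3815 − 1864) / 9 ≈ 216.78.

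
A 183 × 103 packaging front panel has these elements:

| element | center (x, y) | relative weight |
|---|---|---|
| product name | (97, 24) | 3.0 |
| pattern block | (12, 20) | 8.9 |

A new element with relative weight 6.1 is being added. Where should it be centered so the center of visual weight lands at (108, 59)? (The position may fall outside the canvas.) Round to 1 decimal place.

After adding the new element, total weight = 3.0 + 8.9 + 6.1 = 18.0.
x: target moment 18.0×108 = 1944.0; current 3.0·97 + 8.9·12 = 397.8; the new element supplies 1546.2, so x = 1546.2/6.1 ≈ 253.48.
y: target moment 18.0×59 = 1062.0; current 3.0·24 + 8.9·20 = 250.0; the new element supplies 812.0, so y = 812.0/6.1 ≈ 133.11.

(253.5, 133.1)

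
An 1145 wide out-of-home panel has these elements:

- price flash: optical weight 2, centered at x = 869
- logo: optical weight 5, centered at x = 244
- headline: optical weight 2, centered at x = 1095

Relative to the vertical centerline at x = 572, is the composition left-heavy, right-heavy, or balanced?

Σw = 2 + 5 + 2 = 9.
x: (2·869 + 5·244 + 2·1095) / 9 = 5148 / 9 ≈ 572.00
572.00 = 572 exactly: balanced.

balanced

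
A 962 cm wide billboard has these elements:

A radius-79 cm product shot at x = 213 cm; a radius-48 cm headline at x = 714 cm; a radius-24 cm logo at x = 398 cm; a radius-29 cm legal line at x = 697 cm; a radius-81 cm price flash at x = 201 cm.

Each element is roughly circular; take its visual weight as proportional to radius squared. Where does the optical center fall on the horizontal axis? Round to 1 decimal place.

r² weights: product shot 79² = 6241, headline 48² = 2304, logo 24² = 576, legal line 29² = 841, price flash 81² = 6561. Total = 16523.
x: (6241·213 + 2304·714 + 576·398 + 841·697 + 6561·201) / 16523 = 5108575 / 16523 ≈ 309.18

x ≈ 309.2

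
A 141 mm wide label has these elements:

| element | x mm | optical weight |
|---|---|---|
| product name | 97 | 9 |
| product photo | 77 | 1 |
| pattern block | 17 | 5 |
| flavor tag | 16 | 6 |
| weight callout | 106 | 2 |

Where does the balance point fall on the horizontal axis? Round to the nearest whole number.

x ≈ 58

Σw = 9 + 1 + 5 + 6 + 2 = 23.
x-moment: 9·97 + 1·77 + 5·17 + 6·16 + 2·106 = 1343; centroid 1343/23 ≈ 58.39.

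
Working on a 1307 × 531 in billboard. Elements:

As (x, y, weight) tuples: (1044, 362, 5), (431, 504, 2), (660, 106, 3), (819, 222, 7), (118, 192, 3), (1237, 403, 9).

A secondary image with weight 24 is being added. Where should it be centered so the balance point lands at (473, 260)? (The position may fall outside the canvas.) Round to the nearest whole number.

(-9, 204)

With the secondary image, Σw becomes 5 + 2 + 3 + 7 + 3 + 9 + 24 = 53.
x: target moment 53×473 = 25069; current 5·1044 + 2·431 + 3·660 + 7·819 + 3·118 + 9·1237 = 25282; the secondary image supplies -213, so x = -213/24 ≈ -8.88.
y: target moment 53×260 = 13780; current 5·362 + 2·504 + 3·106 + 7·222 + 3·192 + 9·403 = 8893; the secondary image supplies 4887, so y = 4887/24 ≈ 203.62.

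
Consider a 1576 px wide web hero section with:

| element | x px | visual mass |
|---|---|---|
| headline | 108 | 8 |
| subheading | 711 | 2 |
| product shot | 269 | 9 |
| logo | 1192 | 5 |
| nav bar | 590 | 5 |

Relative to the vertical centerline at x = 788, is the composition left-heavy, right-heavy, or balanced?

Total weight = 8 + 2 + 9 + 5 + 5 = 29.
x-moment: 8·108 + 2·711 + 9·269 + 5·1192 + 5·590 = 13617; centroid 13617/29 ≈ 469.55.
469.6 lies left of the midline 788, so the layout is left-heavy.

left-heavy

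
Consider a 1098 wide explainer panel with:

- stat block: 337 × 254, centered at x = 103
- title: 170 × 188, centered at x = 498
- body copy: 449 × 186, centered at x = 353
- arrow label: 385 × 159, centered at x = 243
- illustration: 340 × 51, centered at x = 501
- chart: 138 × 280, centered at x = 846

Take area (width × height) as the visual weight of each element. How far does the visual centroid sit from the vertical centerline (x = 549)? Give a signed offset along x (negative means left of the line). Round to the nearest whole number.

≈ -202

Taking area as weight: stat block 337·254 = 85598, title 170·188 = 31960, body copy 449·186 = 83514, arrow label 385·159 = 61215, illustration 340·51 = 17340, chart 138·280 = 38640. Sum 318267.
x-moment: 85598·103 + 31960·498 + 83514·353 + 61215·243 + 17340·501 + 38640·846 = 110465141; centroid 110465141/318267 ≈ 347.08.
Offset from x = 549: 347.08 − 549 ≈ -201.92.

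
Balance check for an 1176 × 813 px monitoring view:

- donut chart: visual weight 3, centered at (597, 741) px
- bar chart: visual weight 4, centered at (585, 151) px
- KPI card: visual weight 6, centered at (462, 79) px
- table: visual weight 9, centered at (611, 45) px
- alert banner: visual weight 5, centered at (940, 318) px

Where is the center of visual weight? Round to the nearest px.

Σw = 3 + 4 + 6 + 9 + 5 = 27.
x-moment: 3·597 + 4·585 + 6·462 + 9·611 + 5·940 = 17102; centroid 17102/27 ≈ 633.41.
y-moment: 3·741 + 4·151 + 6·79 + 9·45 + 5·318 = 5296; centroid 5296/27 ≈ 196.15.

(633, 196)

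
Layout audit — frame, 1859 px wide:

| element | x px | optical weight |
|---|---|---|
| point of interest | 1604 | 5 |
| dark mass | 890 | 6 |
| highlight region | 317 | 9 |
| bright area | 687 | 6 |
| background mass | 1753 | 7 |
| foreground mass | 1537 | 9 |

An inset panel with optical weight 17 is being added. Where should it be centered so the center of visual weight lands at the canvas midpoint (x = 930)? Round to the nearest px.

x ≈ 496

After adding the inset panel, total weight = 5 + 6 + 9 + 6 + 7 + 9 + 17 = 59.
x: need Σw·x = 59·930 = 54870. Existing = 5·1604 + 6·890 + 9·317 + 6·687 + 7·1753 + 9·1537 = 46439. Remainder 8431 / 17 ≈ 495.94.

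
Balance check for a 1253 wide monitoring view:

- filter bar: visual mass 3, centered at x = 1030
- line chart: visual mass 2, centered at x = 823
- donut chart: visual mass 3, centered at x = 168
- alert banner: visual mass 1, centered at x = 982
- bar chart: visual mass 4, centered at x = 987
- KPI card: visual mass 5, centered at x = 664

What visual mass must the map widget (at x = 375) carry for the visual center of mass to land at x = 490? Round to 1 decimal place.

w ≈ 40.6

Fixed elements: Σw = 3 + 2 + 3 + 1 + 4 + 5 = 18, Σw·x = 3·1030 + 2·823 + 3·168 + 1·982 + 4·987 + 5·664 = 13490.
Set Σw·x/Σw = 490: (13490 + 375w) = 490·(18 + w).
So w = (490·18 − 13490)/(375 − 490) = -4670/-115 ≈ 40.61.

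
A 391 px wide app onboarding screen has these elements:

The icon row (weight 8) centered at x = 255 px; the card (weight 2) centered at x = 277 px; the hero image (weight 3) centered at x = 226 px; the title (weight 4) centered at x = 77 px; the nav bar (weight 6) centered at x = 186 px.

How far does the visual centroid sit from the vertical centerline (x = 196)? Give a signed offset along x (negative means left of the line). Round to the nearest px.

≈ 8 px

Total weight = 8 + 2 + 3 + 4 + 6 = 23.
x: (8·255 + 2·277 + 3·226 + 4·77 + 6·186) / 23 = 4696 / 23 ≈ 204.17
Offset from x = 196: 204.17 − 196 ≈ 8.17.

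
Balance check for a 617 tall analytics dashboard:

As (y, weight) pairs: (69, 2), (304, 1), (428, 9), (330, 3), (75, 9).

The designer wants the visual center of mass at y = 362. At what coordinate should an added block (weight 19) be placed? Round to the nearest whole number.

New total weight: (2 + 1 + 9 + 3 + 9) + 19 = 43.
y: need Σw·y = 43·362 = 15566. Existing = 2·69 + 1·304 + 9·428 + 3·330 + 9·75 = 5959. Remainder 9607 / 19 ≈ 505.63.

y ≈ 506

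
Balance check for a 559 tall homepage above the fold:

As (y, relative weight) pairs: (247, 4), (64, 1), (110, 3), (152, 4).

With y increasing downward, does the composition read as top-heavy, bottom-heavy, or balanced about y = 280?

Σw = 4 + 1 + 3 + 4 = 12.
Σw·y = 4·247 + 1·64 + 3·110 + 4·152 = 1990, so ȳ = 1990/12 ≈ 165.83.
165.8 lies above (smaller y than) the midline 280, so the layout is top-heavy.

top-heavy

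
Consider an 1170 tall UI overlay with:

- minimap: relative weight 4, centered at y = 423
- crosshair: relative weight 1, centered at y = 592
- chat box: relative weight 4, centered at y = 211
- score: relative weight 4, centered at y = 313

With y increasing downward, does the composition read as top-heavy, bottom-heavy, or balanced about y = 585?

Weights sum to 4 + 1 + 4 + 4 = 13.
y: (4·423 + 1·592 + 4·211 + 4·313) / 13 = 4380 / 13 ≈ 336.92
336.9 vs midline 585 → top-heavy.

top-heavy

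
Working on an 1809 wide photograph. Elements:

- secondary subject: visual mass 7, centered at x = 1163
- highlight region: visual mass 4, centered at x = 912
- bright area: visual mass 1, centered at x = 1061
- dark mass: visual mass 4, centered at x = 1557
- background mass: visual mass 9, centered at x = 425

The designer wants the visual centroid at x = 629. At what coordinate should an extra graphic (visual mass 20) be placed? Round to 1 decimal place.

x ≈ 270.1

New total weight: (7 + 4 + 1 + 4 + 9) + 20 = 45.
Along x: (22903 + 20·x) / 45 = 629 (existing moment 7·1163 + 4·912 + 1·1061 + 4·1557 + 9·425 = 22903) ⇒ x = (28305 − 22903) / 20 ≈ 270.10.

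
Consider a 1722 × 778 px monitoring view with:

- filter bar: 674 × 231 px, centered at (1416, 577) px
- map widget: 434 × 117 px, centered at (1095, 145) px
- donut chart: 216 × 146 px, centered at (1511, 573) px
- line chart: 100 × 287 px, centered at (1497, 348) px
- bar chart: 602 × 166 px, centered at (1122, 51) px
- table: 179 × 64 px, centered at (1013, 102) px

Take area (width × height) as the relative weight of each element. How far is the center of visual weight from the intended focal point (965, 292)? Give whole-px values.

≈ 337 px

Taking area as weight: filter bar 674·231 = 155694, map widget 434·117 = 50778, donut chart 216·146 = 31536, line chart 100·287 = 28700, bar chart 602·166 = 99932, table 179·64 = 11456. Sum 378096.
Σw·x = 490408042; x̄ = 490408042/378096 ≈ 1297.05.
Σw·y = 131521020; ȳ = 131521020/378096 ≈ 347.85.
Offset from (965, 292): Δx ≈ 332.05, Δy ≈ 55.85; distance = √(Δx² + Δy²) ≈ 336.71.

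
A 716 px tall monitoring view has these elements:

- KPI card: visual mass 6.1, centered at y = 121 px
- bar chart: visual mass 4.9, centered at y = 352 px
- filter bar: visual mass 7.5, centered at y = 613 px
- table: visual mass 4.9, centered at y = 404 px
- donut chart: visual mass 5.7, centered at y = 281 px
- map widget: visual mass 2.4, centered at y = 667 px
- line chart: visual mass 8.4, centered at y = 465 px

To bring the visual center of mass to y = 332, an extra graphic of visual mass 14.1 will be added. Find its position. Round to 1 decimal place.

y ≈ 126.2

New total weight: (6.1 + 4.9 + 7.5 + 4.9 + 5.7 + 2.4 + 8.4) + 14.1 = 54.0.
y: target moment 54.0×332 = 17928.0; current 6.1·121 + 4.9·352 + 7.5·613 + 4.9·404 + 5.7·281 + 2.4·667 + 8.4·465 = 16148.5; the extra graphic supplies 1779.5, so y = 1779.5/14.1 ≈ 126.21.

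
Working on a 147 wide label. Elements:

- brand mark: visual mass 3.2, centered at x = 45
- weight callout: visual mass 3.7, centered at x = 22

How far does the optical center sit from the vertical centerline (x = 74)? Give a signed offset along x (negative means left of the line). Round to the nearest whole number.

≈ -41

Weights sum to 3.2 + 3.7 = 6.9.
Σw·x = 3.2·45 + 3.7·22 = 225.4, so x̄ = 225.4/6.9 ≈ 32.67.
Difference: 32.67 − 74 ≈ -41.33.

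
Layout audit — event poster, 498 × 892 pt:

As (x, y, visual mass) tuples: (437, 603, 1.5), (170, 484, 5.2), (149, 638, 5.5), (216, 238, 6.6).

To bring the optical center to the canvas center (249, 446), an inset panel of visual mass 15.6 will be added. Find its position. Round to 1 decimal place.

(306.5, 438.5)

After adding the inset panel, total weight = 1.5 + 5.2 + 5.5 + 6.6 + 15.6 = 34.4.
Along x: (3784.6 + 15.6·x) / 34.4 = 249 (existing moment 1.5·437 + 5.2·170 + 5.5·149 + 6.6·216 = 3784.6) ⇒ x = (8565.6 − 3784.6) / 15.6 ≈ 306.47.
Along y: (8501.1 + 15.6·y) / 34.4 = 446 (existing moment 1.5·603 + 5.2·484 + 5.5·638 + 6.6·238 = 8501.1) ⇒ y = (15342.4 − 8501.1) / 15.6 ≈ 438.54.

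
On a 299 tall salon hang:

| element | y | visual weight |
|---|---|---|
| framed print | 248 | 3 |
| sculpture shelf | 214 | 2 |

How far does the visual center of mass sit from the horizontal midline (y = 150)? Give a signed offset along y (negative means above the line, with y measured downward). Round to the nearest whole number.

Weights sum to 3 + 2 = 5.
y-moment: 3·248 + 2·214 = 1172; centroid 1172/5 ≈ 234.40.
Difference: 234.40 − 150 ≈ 84.40.

≈ 84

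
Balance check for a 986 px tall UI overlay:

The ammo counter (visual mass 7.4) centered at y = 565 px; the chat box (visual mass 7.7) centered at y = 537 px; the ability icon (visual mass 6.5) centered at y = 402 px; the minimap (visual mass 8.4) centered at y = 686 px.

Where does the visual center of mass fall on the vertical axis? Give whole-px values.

y ≈ 556

Weights sum to 7.4 + 7.7 + 6.5 + 8.4 = 30.0.
y-moment: 7.4·565 + 7.7·537 + 6.5·402 + 8.4·686 = 16691.3; centroid 16691.3/30.0 ≈ 556.38.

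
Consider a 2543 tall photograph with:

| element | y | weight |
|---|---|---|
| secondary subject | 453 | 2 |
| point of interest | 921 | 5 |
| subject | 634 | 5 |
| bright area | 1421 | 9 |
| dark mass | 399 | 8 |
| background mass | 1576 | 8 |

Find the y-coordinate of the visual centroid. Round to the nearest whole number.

Σw = 2 + 5 + 5 + 9 + 8 + 8 = 37.
y-moment: 2·453 + 5·921 + 5·634 + 9·1421 + 8·399 + 8·1576 = 37270; centroid 37270/37 ≈ 1007.30.

y ≈ 1007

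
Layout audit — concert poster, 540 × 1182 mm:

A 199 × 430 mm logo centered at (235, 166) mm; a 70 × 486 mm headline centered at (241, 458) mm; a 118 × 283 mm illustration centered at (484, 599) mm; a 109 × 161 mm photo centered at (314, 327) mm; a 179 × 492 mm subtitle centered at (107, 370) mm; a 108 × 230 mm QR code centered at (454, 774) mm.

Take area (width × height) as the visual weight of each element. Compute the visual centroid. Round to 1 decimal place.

Areas: logo 199·430 = 85570, headline 70·486 = 34020, illustration 118·283 = 33394, photo 109·161 = 17549, subtitle 179·492 = 88068, QR code 108·230 = 24840. Total weight = 283441.
Σw·x = 70681488; x̄ = 70681488/283441 ≈ 249.37.
y: moment 107338629 / weight 283441 ≈ 378.70

(249.4, 378.7)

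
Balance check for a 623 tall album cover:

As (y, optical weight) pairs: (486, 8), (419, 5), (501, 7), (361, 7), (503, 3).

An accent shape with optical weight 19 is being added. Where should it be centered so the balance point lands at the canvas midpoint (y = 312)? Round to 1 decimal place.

New total weight: (8 + 5 + 7 + 7 + 3) + 19 = 49.
Along y: (13526 + 19·y) / 49 = 312 (existing moment 8·486 + 5·419 + 7·501 + 7·361 + 3·503 = 13526) ⇒ y = (15288 − 13526) / 19 ≈ 92.74.

y ≈ 92.7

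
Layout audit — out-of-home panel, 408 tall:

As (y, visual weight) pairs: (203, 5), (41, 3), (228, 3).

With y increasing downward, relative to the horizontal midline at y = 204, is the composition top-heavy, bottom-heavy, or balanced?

Σw = 5 + 3 + 3 = 11.
y: (5·203 + 3·41 + 3·228) / 11 = 1822 / 11 ≈ 165.64
Since 165.6 is above (smaller y than) 204, the composition reads top-heavy.

top-heavy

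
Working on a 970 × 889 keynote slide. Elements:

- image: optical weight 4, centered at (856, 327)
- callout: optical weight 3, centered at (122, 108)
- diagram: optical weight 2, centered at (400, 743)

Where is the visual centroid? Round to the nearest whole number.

Total weight = 4 + 3 + 2 = 9.
x-moment: 4·856 + 3·122 + 2·400 = 4590; centroid 4590/9 ≈ 510.00.
y-moment: 4·327 + 3·108 + 2·743 = 3118; centroid 3118/9 ≈ 346.44.

(510, 346)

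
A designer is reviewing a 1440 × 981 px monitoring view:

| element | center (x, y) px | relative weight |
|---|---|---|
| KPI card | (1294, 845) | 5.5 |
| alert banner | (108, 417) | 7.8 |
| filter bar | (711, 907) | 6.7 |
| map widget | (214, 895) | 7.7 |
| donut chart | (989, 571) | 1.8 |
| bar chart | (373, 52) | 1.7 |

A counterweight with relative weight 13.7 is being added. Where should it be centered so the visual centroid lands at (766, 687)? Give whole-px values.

With the counterweight, Σw becomes 5.5 + 7.8 + 6.7 + 7.7 + 1.8 + 1.7 + 13.7 = 44.9.
x: need Σw·x = 44.9·766 = 34393.4. Existing = 5.5·1294 + 7.8·108 + 6.7·711 + 7.7·214 + 1.8·989 + 1.7·373 = 16785.2. Remainder 17608.2 / 13.7 ≈ 1285.27.
y: need Σw·y = 44.9·687 = 30846.3. Existing = 5.5·845 + 7.8·417 + 6.7·907 + 7.7·895 + 1.8·571 + 1.7·52 = 21984.7. Remainder 8861.6 / 13.7 ≈ 646.83.

(1285, 647)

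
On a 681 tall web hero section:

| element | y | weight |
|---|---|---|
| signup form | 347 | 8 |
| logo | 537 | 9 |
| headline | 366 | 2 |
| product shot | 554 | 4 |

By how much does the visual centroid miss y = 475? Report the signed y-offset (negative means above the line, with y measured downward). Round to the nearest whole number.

Weights sum to 8 + 9 + 2 + 4 = 23.
Σw·y = 8·347 + 9·537 + 2·366 + 4·554 = 10557, so ȳ = 10557/23 ≈ 459.00.
Difference: 459.00 − 475 ≈ -16.00.

≈ -16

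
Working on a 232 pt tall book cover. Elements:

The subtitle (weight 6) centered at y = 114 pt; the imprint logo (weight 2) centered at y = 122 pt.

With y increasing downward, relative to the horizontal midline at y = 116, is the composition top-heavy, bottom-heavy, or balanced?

Total weight = 6 + 2 = 8.
y-moment: 6·114 + 2·122 = 928; centroid 928/8 ≈ 116.00.
That equals the midline 116 — balanced.

balanced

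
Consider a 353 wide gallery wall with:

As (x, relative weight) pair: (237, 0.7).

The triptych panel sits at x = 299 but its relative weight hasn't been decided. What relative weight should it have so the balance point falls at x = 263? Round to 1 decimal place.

w ≈ 0.5

The single fixed element contributes weight 0.7, moment 0.7·237 = 165.9.
Set Σw·x/Σw = 263: (165.9 + 299w) = 263·(0.7 + w).
So w = (263·0.7 − 165.9)/(299 − 263) = 18.2/36 ≈ 0.51.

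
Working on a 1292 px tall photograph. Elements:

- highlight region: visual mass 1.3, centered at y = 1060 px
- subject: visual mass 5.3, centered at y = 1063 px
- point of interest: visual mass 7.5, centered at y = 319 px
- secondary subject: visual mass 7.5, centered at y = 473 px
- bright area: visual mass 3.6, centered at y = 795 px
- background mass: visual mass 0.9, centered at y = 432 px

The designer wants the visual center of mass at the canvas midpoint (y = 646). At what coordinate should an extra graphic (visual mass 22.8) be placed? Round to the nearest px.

y ≈ 675

After adding the extra graphic, total weight = 1.3 + 5.3 + 7.5 + 7.5 + 3.6 + 0.9 + 22.8 = 48.9.
y: target moment 48.9×646 = 31589.4; current 1.3·1060 + 5.3·1063 + 7.5·319 + 7.5·473 + 3.6·795 + 0.9·432 = 16202.7; the extra graphic supplies 15386.7, so y = 15386.7/22.8 ≈ 674.86.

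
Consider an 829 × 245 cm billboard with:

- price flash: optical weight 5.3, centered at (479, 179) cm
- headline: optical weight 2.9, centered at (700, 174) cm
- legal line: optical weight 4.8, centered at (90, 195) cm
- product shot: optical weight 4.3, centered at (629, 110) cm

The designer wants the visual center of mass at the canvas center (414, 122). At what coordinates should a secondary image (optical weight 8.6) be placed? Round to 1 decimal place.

(350.8, 34.6)

New total weight: (5.3 + 2.9 + 4.8 + 4.3) + 8.6 = 25.9.
x: target moment 25.9×414 = 10722.6; current 5.3·479 + 2.9·700 + 4.8·90 + 4.3·629 = 7705.4; the secondary image supplies 3017.2, so x = 3017.2/8.6 ≈ 350.84.
y: target moment 25.9×122 = 3159.8; current 5.3·179 + 2.9·174 + 4.8·195 + 4.3·110 = 2862.3; the secondary image supplies 297.5, so y = 297.5/8.6 ≈ 34.59.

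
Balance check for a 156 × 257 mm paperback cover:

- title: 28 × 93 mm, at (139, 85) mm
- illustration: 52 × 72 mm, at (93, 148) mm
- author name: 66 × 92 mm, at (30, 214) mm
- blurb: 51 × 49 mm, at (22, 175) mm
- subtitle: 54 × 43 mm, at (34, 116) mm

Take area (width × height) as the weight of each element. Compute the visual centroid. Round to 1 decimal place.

Areas: title 28·93 = 2604, illustration 52·72 = 3744, author name 66·92 = 6072, blurb 51·49 = 2499, subtitle 54·43 = 2322. Total weight = 17241.
Σw·x = 2604·139 + 3744·93 + 6072·30 + 2499·22 + 2322·34 = 1026234, so x̄ = 1026234/17241 ≈ 59.52.
Σw·y = 2604·85 + 3744·148 + 6072·214 + 2499·175 + 2322·116 = 2781537, so ȳ = 2781537/17241 ≈ 161.33.

(59.5, 161.3)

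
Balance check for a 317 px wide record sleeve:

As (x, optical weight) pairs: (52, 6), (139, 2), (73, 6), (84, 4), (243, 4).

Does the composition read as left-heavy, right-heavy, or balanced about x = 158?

left-heavy

Σw = 6 + 2 + 6 + 4 + 4 = 22.
x: (6·52 + 2·139 + 6·73 + 4·84 + 4·243) / 22 = 2336 / 22 ≈ 106.18
106.2 vs midline 158 → left-heavy.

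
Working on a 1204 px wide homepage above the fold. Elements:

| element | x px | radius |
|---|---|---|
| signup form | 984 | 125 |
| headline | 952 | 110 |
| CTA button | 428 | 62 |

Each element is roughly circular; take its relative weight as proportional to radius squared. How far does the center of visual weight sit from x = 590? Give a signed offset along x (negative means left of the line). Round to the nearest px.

Weights ∝ r²: signup form 125² = 15625, headline 110² = 12100, CTA button 62² = 3844; Σw = 31569.
x: (15625·984 + 12100·952 + 3844·428) / 31569 = 28539432 / 31569 ≈ 904.03
Offset from x = 590: 904.03 − 590 ≈ 314.03.

≈ 314 px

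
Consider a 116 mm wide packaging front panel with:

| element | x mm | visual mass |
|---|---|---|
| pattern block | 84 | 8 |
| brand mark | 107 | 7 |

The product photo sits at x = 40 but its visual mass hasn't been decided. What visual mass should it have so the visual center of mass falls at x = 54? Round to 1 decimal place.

Existing Σw = 15 (8 + 7); existing moment 8·84 + 7·107 = 1421.
Balance at x = 54 requires (1421 + w·40) / (15 + w) = 54.
So w = (54·15 − 1421)/(40 − 54) = -611/-14 ≈ 43.64.

w ≈ 43.6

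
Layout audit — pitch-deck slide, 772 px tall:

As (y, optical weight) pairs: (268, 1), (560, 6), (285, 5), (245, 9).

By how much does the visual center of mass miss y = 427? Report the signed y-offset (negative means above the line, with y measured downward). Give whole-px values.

Σw = 1 + 6 + 5 + 9 = 21.
y: (1·268 + 6·560 + 5·285 + 9·245) / 21 = 7258 / 21 ≈ 345.62
Offset from y = 427: 345.62 − 427 ≈ -81.38.

≈ -81 px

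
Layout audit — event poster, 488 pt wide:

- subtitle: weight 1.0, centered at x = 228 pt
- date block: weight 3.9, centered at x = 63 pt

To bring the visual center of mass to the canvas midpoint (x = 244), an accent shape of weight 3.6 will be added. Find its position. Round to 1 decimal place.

x ≈ 444.5

With the accent shape, Σw becomes 1.0 + 3.9 + 3.6 = 8.5.
Along x: (473.7 + 3.6·x) / 8.5 = 244 (existing moment 1.0·228 + 3.9·63 = 473.7) ⇒ x = (2074.0 − 473.7) / 3.6 ≈ 444.53.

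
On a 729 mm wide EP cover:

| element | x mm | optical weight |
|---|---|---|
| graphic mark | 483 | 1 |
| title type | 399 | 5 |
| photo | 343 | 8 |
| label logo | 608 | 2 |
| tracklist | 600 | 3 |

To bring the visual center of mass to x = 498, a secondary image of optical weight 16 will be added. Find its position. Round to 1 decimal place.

With the secondary image, Σw becomes 1 + 5 + 8 + 2 + 3 + 16 = 35.
Along x: (8238 + 16·x) / 35 = 498 (existing moment 1·483 + 5·399 + 8·343 + 2·608 + 3·600 = 8238) ⇒ x = (17430 − 8238) / 16 ≈ 574.50.

x ≈ 574.5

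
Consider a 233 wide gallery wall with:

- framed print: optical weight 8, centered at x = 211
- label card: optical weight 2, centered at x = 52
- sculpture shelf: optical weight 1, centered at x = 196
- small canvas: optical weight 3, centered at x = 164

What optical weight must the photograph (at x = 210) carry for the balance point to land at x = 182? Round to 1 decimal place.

Known weights sum to 8 + 2 + 1 + 3 = 14; their moment is 8·211 + 2·52 + 1·196 + 3·164 = 2480.
For the centroid to hit 182: (2480 + w·210) / (14 + w) = 182.
Solving: w = (182·14 − 2480) / (210 − 182) = 68 / 28 ≈ 2.43.

w ≈ 2.4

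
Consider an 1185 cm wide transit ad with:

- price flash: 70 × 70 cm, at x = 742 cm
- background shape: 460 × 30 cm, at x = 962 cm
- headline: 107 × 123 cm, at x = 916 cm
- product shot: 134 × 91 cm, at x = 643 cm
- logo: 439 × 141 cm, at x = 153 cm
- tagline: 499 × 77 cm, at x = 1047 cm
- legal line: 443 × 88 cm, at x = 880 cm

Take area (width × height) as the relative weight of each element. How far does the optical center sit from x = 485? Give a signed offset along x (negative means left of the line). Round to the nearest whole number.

≈ 174 cm

Taking area as weight: price flash 70·70 = 4900, background shape 460·30 = 13800, headline 107·123 = 13161, product shot 134·91 = 12194, logo 439·141 = 61899, tagline 499·77 = 38423, legal line 443·88 = 38984. Sum 183361.
x-moment: 4900·742 + 13800·962 + 13161·916 + 12194·643 + 61899·153 + 38423·1047 + 38984·880 = 120812966; centroid 120812966/183361 ≈ 658.88.
Against x = 485, that's 658.88 − 485 = 173.88.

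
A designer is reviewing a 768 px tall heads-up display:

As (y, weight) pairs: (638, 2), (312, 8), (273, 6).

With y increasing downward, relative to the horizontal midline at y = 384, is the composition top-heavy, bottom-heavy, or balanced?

top-heavy

Weights sum to 2 + 8 + 6 = 16.
y-moment: 2·638 + 8·312 + 6·273 = 5410; centroid 5410/16 ≈ 338.12.
338.1 lies above (smaller y than) the midline 384, so the layout is top-heavy.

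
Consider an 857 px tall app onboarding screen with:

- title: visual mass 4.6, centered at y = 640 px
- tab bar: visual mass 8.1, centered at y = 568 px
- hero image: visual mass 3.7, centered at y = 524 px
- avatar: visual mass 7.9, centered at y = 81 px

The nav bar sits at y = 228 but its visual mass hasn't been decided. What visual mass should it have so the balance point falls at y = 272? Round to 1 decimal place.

w ≈ 79.9

Existing Σw = 24.3 (4.6 + 8.1 + 3.7 + 7.9); existing moment 4.6·640 + 8.1·568 + 3.7·524 + 7.9·81 = 10123.5.
Balance at y = 272 requires (10123.5 + w·228) / (24.3 + w) = 272.
So w = (272·24.3 − 10123.5)/(228 − 272) = -3513.9/-44 ≈ 79.86.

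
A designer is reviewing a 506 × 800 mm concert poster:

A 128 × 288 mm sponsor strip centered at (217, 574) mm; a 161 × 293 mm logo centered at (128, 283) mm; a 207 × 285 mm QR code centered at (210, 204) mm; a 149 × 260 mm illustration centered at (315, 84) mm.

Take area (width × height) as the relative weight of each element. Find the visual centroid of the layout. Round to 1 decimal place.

Areas → weights: sponsor strip 128·288 = 36864, logo 161·293 = 47173, QR code 207·285 = 58995, illustration 149·260 = 38740; Σw = 181772.
x-moment: 36864·217 + 47173·128 + 58995·210 + 38740·315 = 38629682; centroid 38629682/181772 ≈ 212.52.
y-moment: 36864·574 + 47173·283 + 58995·204 + 38740·84 = 49799035; centroid 49799035/181772 ≈ 273.96.

(212.5, 274.0)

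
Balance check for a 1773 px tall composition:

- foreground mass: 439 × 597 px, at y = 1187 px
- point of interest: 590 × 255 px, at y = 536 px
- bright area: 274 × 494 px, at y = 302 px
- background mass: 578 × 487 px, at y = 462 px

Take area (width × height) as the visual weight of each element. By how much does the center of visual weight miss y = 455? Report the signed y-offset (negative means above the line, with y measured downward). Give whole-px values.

≈ 223 px

Areas → weights: foreground mass 439·597 = 262083, point of interest 590·255 = 150450, bright area 274·494 = 135356, background mass 578·487 = 281486; Σw = 829375.
y: (262083·1187 + 150450·536 + 135356·302 + 281486·462) / 829375 = 562657765 / 829375 ≈ 678.41
Against y = 455, that's 678.41 − 455 = 223.41.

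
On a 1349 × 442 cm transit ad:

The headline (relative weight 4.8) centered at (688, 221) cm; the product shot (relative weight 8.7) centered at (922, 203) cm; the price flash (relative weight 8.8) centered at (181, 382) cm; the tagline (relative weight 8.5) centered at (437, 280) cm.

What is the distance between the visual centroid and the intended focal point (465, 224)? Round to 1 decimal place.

≈ 92.5 cm

Total weight = 4.8 + 8.7 + 8.8 + 8.5 = 30.8.
x: (4.8·688 + 8.7·922 + 8.8·181 + 8.5·437) / 30.8 = 16631.1 / 30.8 ≈ 539.97
y: (4.8·221 + 8.7·203 + 8.8·382 + 8.5·280) / 30.8 = 8568.5 / 30.8 ≈ 278.20
Offset from (465, 224): Δx ≈ 74.97, Δy ≈ 54.20; distance = √(Δx² + Δy²) ≈ 92.51.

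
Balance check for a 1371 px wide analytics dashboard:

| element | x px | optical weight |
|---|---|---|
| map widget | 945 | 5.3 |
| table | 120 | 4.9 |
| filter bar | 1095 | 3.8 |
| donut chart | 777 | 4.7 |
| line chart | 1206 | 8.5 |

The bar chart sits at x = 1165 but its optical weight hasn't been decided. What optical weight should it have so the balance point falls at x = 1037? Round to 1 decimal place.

Known weights sum to 5.3 + 4.9 + 3.8 + 4.7 + 8.5 = 27.2; their moment is 5.3·945 + 4.9·120 + 3.8·1095 + 4.7·777 + 8.5·1206 = 23660.4.
Balance at x = 1037 requires (23660.4 + w·1165) / (27.2 + w) = 1037.
So w = (1037·27.2 − 23660.4)/(1165 − 1037) = 4546.0/128 ≈ 35.52.

w ≈ 35.5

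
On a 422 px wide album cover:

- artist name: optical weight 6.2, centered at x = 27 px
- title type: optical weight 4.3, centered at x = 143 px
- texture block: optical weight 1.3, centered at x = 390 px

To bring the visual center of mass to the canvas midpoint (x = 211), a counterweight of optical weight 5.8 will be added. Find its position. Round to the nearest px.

After adding the counterweight, total weight = 6.2 + 4.3 + 1.3 + 5.8 = 17.6.
x: target moment 17.6×211 = 3713.6; current 6.2·27 + 4.3·143 + 1.3·390 = 1289.3; the counterweight supplies 2424.3, so x = 2424.3/5.8 ≈ 417.98.

x ≈ 418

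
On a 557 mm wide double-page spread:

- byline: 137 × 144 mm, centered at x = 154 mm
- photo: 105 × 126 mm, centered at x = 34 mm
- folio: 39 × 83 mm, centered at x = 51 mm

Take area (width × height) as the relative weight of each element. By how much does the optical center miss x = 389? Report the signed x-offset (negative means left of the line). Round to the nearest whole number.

Areas → weights: byline 137·144 = 19728, photo 105·126 = 13230, folio 39·83 = 3237; Σw = 36195.
x-moment: 19728·154 + 13230·34 + 3237·51 = 3653019; centroid 3653019/36195 ≈ 100.93.
Difference: 100.93 − 389 ≈ -288.07.

≈ -288 mm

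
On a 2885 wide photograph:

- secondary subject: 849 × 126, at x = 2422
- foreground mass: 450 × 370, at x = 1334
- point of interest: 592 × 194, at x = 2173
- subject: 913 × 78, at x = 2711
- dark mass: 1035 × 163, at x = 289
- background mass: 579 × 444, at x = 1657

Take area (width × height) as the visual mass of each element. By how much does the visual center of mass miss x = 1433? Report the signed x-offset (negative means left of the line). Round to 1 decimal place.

≈ 146.7

Areas: secondary subject 849·126 = 106974, foreground mass 450·370 = 166500, point of interest 592·194 = 114848, subject 913·78 = 71214, dark mass 1035·163 = 168705, background mass 579·444 = 257076. Total weight = 885317.
Σw·x = 1398558563; x̄ = 1398558563/885317 ≈ 1579.73.
Against x = 1433, that's 1579.73 − 1433 = 146.73.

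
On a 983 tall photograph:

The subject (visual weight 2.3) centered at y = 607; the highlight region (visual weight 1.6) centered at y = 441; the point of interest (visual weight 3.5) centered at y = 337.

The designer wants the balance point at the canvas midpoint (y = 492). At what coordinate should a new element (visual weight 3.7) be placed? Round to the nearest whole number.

y ≈ 589

After adding the new element, total weight = 2.3 + 1.6 + 3.5 + 3.7 = 11.1.
y: target moment 11.1×492 = 5461.2; current 2.3·607 + 1.6·441 + 3.5·337 = 3281.2; the new element supplies 2180.0, so y = 2180.0/3.7 ≈ 589.19.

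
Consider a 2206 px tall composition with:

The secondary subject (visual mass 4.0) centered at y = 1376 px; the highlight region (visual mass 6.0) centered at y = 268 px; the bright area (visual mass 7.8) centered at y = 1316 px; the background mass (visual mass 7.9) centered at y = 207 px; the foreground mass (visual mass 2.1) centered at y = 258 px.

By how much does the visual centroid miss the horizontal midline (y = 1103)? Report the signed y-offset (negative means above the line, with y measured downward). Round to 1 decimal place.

≈ -399.6 px

Weights sum to 4.0 + 6.0 + 7.8 + 7.9 + 2.1 = 27.8.
y-moment: 4.0·1376 + 6.0·268 + 7.8·1316 + 7.9·207 + 2.1·258 = 19553.9; centroid 19553.9/27.8 ≈ 703.38.
Difference: 703.38 − 1103 ≈ -399.62.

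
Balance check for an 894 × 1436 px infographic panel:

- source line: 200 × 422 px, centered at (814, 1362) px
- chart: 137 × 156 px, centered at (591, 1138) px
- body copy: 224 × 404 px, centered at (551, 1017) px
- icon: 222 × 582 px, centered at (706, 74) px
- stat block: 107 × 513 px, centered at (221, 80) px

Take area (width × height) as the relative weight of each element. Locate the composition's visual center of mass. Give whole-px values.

(617, 645)

Areas → weights: source line 200·422 = 84400, chart 137·156 = 21372, body copy 224·404 = 90496, icon 222·582 = 129204, stat block 107·513 = 54891; Σw = 380363.
Σw·x = 84400·814 + 21372·591 + 90496·551 + 129204·706 + 54891·221 = 234544683, so x̄ = 234544683/380363 ≈ 616.63.
Σw·y = 84400·1362 + 21372·1138 + 90496·1017 + 129204·74 + 54891·80 = 245260944, so ȳ = 245260944/380363 ≈ 644.81.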